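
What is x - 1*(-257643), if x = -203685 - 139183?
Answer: -85225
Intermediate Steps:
x = -342868
x - 1*(-257643) = -342868 - 1*(-257643) = -342868 + 257643 = -85225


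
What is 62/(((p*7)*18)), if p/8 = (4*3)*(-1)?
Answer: -31/6048 ≈ -0.0051257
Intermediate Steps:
p = -96 (p = 8*((4*3)*(-1)) = 8*(12*(-1)) = 8*(-12) = -96)
62/(((p*7)*18)) = 62/((-96*7*18)) = 62/((-672*18)) = 62/(-12096) = 62*(-1/12096) = -31/6048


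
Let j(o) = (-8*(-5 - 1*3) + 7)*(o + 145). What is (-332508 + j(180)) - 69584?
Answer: -379017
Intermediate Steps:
j(o) = 10295 + 71*o (j(o) = (-8*(-5 - 3) + 7)*(145 + o) = (-8*(-8) + 7)*(145 + o) = (64 + 7)*(145 + o) = 71*(145 + o) = 10295 + 71*o)
(-332508 + j(180)) - 69584 = (-332508 + (10295 + 71*180)) - 69584 = (-332508 + (10295 + 12780)) - 69584 = (-332508 + 23075) - 69584 = -309433 - 69584 = -379017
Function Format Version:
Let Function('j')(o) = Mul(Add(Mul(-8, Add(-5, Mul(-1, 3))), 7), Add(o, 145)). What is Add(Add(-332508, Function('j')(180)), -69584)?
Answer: -379017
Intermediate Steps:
Function('j')(o) = Add(10295, Mul(71, o)) (Function('j')(o) = Mul(Add(Mul(-8, Add(-5, -3)), 7), Add(145, o)) = Mul(Add(Mul(-8, -8), 7), Add(145, o)) = Mul(Add(64, 7), Add(145, o)) = Mul(71, Add(145, o)) = Add(10295, Mul(71, o)))
Add(Add(-332508, Function('j')(180)), -69584) = Add(Add(-332508, Add(10295, Mul(71, 180))), -69584) = Add(Add(-332508, Add(10295, 12780)), -69584) = Add(Add(-332508, 23075), -69584) = Add(-309433, -69584) = -379017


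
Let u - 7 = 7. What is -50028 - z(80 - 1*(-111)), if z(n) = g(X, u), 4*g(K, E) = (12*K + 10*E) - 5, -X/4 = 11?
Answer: -199719/4 ≈ -49930.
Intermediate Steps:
X = -44 (X = -4*11 = -44)
u = 14 (u = 7 + 7 = 14)
g(K, E) = -5/4 + 3*K + 5*E/2 (g(K, E) = ((12*K + 10*E) - 5)/4 = ((10*E + 12*K) - 5)/4 = (-5 + 10*E + 12*K)/4 = -5/4 + 3*K + 5*E/2)
z(n) = -393/4 (z(n) = -5/4 + 3*(-44) + (5/2)*14 = -5/4 - 132 + 35 = -393/4)
-50028 - z(80 - 1*(-111)) = -50028 - 1*(-393/4) = -50028 + 393/4 = -199719/4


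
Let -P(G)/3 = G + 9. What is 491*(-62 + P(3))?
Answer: -48118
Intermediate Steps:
P(G) = -27 - 3*G (P(G) = -3*(G + 9) = -3*(9 + G) = -27 - 3*G)
491*(-62 + P(3)) = 491*(-62 + (-27 - 3*3)) = 491*(-62 + (-27 - 9)) = 491*(-62 - 36) = 491*(-98) = -48118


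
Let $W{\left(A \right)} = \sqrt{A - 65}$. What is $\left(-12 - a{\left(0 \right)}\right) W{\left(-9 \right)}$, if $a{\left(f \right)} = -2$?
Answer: $- 10 i \sqrt{74} \approx - 86.023 i$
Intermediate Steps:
$W{\left(A \right)} = \sqrt{-65 + A}$
$\left(-12 - a{\left(0 \right)}\right) W{\left(-9 \right)} = \left(-12 - -2\right) \sqrt{-65 - 9} = \left(-12 + 2\right) \sqrt{-74} = - 10 i \sqrt{74}$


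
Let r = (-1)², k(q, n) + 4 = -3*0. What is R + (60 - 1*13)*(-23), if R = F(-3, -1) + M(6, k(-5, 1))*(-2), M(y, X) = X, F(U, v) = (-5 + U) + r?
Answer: -1080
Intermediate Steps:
k(q, n) = -4 (k(q, n) = -4 - 3*0 = -4 + 0 = -4)
r = 1
F(U, v) = -4 + U (F(U, v) = (-5 + U) + 1 = -4 + U)
R = 1 (R = (-4 - 3) - 4*(-2) = -7 + 8 = 1)
R + (60 - 1*13)*(-23) = 1 + (60 - 1*13)*(-23) = 1 + (60 - 13)*(-23) = 1 + 47*(-23) = 1 - 1081 = -1080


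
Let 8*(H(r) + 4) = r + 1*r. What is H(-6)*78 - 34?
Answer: -463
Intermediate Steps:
H(r) = -4 + r/4 (H(r) = -4 + (r + 1*r)/8 = -4 + (r + r)/8 = -4 + (2*r)/8 = -4 + r/4)
H(-6)*78 - 34 = (-4 + (1/4)*(-6))*78 - 34 = (-4 - 3/2)*78 - 34 = -11/2*78 - 34 = -429 - 34 = -463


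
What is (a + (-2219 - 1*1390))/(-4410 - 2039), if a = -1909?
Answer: 5518/6449 ≈ 0.85564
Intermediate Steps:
(a + (-2219 - 1*1390))/(-4410 - 2039) = (-1909 + (-2219 - 1*1390))/(-4410 - 2039) = (-1909 + (-2219 - 1390))/(-6449) = (-1909 - 3609)*(-1/6449) = -5518*(-1/6449) = 5518/6449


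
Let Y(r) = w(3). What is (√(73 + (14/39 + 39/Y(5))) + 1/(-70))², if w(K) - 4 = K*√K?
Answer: (-1/70 + √(2861/39 + 39/(4 + 3*√3)))² ≈ 77.348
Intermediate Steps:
w(K) = 4 + K^(3/2) (w(K) = 4 + K*√K = 4 + K^(3/2))
Y(r) = 4 + 3*√3 (Y(r) = 4 + 3^(3/2) = 4 + 3*√3)
(√(73 + (14/39 + 39/Y(5))) + 1/(-70))² = (√(73 + (14/39 + 39/(4 + 3*√3))) + 1/(-70))² = (√(73 + (14*(1/39) + 39/(4 + 3*√3))) - 1/70)² = (√(73 + (14/39 + 39/(4 + 3*√3))) - 1/70)² = (√(2861/39 + 39/(4 + 3*√3)) - 1/70)² = (-1/70 + √(2861/39 + 39/(4 + 3*√3)))²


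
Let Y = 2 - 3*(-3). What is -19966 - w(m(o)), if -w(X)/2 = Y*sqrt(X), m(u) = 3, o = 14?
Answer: -19966 + 22*sqrt(3) ≈ -19928.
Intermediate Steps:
Y = 11 (Y = 2 + 9 = 11)
w(X) = -22*sqrt(X)
-19966 - w(m(o)) = -19966 - (-22)*sqrt(3) = -19966 + 22*sqrt(3)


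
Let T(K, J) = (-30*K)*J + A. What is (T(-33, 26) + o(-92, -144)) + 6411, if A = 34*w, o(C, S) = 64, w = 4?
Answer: 32351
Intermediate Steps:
A = 136 (A = 34*4 = 136)
T(K, J) = 136 - 30*J*K (T(K, J) = (-30*K)*J + 136 = -30*J*K + 136 = 136 - 30*J*K)
(T(-33, 26) + o(-92, -144)) + 6411 = ((136 - 30*26*(-33)) + 64) + 6411 = ((136 + 25740) + 64) + 6411 = (25876 + 64) + 6411 = 25940 + 6411 = 32351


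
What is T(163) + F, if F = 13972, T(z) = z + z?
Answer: 14298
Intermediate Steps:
T(z) = 2*z
T(163) + F = 2*163 + 13972 = 326 + 13972 = 14298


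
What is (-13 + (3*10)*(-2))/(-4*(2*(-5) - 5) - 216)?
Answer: 73/156 ≈ 0.46795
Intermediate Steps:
(-13 + (3*10)*(-2))/(-4*(2*(-5) - 5) - 216) = (-13 + 30*(-2))/(-4*(-10 - 5) - 216) = (-13 - 60)/(-4*(-15) - 216) = -73/(60 - 216) = -73/(-156) = -73*(-1/156) = 73/156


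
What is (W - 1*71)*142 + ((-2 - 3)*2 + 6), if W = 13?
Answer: -8240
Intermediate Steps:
(W - 1*71)*142 + ((-2 - 3)*2 + 6) = (13 - 1*71)*142 + ((-2 - 3)*2 + 6) = (13 - 71)*142 + (-5*2 + 6) = -58*142 + (-10 + 6) = -8236 - 4 = -8240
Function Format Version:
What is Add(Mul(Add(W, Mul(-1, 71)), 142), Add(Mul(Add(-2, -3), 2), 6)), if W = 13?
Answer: -8240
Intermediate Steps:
Add(Mul(Add(W, Mul(-1, 71)), 142), Add(Mul(Add(-2, -3), 2), 6)) = Add(Mul(Add(13, Mul(-1, 71)), 142), Add(Mul(Add(-2, -3), 2), 6)) = Add(Mul(Add(13, -71), 142), Add(Mul(-5, 2), 6)) = Add(Mul(-58, 142), Add(-10, 6)) = Add(-8236, -4) = -8240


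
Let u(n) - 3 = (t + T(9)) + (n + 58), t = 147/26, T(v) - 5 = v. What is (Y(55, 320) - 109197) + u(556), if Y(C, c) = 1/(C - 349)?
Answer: -207458828/1911 ≈ -1.0856e+5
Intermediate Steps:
T(v) = 5 + v
Y(C, c) = 1/(-349 + C)
t = 147/26 (t = 147*(1/26) = 147/26 ≈ 5.6538)
u(n) = 2097/26 + n (u(n) = 3 + ((147/26 + (5 + 9)) + (n + 58)) = 3 + ((147/26 + 14) + (58 + n)) = 3 + (511/26 + (58 + n)) = 3 + (2019/26 + n) = 2097/26 + n)
(Y(55, 320) - 109197) + u(556) = (1/(-349 + 55) - 109197) + (2097/26 + 556) = (1/(-294) - 109197) + 16553/26 = (-1/294 - 109197) + 16553/26 = -32103919/294 + 16553/26 = -207458828/1911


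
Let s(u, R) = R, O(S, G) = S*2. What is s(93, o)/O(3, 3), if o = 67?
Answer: 67/6 ≈ 11.167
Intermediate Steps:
O(S, G) = 2*S
s(93, o)/O(3, 3) = 67/((2*3)) = 67/6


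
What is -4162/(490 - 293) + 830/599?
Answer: -2329528/118003 ≈ -19.741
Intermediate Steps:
-4162/(490 - 293) + 830/599 = -4162/197 + 830*(1/599) = -4162*1/197 + 830/599 = -4162/197 + 830/599 = -2329528/118003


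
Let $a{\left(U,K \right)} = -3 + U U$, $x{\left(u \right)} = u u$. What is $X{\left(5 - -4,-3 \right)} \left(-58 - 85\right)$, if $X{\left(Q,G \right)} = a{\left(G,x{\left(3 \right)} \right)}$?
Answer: $-858$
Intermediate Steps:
$x{\left(u \right)} = u^{2}$
$a{\left(U,K \right)} = -3 + U^{2}$
$X{\left(Q,G \right)} = -3 + G^{2}$
$X{\left(5 - -4,-3 \right)} \left(-58 - 85\right) = \left(-3 + \left(-3\right)^{2}\right) \left(-58 - 85\right) = \left(-3 + 9\right) \left(-143\right) = 6 \left(-143\right) = -858$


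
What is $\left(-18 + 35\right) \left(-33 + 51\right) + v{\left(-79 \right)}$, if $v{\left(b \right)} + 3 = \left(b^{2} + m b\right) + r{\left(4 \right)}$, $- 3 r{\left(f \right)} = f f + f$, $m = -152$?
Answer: $\frac{55636}{3} \approx 18545.0$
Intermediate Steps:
$r{\left(f \right)} = - \frac{f}{3} - \frac{f^{2}}{3}$ ($r{\left(f \right)} = - \frac{f f + f}{3} = - \frac{f^{2} + f}{3} = - \frac{f + f^{2}}{3} = - \frac{f}{3} - \frac{f^{2}}{3}$)
$v{\left(b \right)} = - \frac{29}{3} + b^{2} - 152 b$ ($v{\left(b \right)} = -3 - \left(- b^{2} + 152 b + \frac{4 \left(1 + 4\right)}{3}\right) = -3 - \left(\frac{20}{3} - b^{2} + 152 b\right) = - \frac{29}{3} + b^{2} - 152 b$)
$\left(-18 + 35\right) \left(-33 + 51\right) + v{\left(-79 \right)} = \left(-18 + 35\right) \left(-33 + 51\right) - \left(- \frac{35995}{3} - 6241\right) = 17 \cdot 18 + \left(- \frac{29}{3} + 6241 + 12008\right) = 306 + \frac{54718}{3} = \frac{55636}{3}$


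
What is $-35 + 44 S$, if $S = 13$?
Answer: $537$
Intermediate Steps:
$-35 + 44 S = -35 + 44 \cdot 13 = -35 + 572 = 537$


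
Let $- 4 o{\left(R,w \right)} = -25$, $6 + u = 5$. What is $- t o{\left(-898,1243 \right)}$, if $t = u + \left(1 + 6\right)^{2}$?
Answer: $-300$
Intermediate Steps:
$u = -1$ ($u = -6 + 5 = -1$)
$o{\left(R,w \right)} = \frac{25}{4}$ ($o{\left(R,w \right)} = \left(- \frac{1}{4}\right) \left(-25\right) = \frac{25}{4}$)
$t = 48$ ($t = -1 + \left(1 + 6\right)^{2} = -1 + 7^{2} = -1 + 49 = 48$)
$- t o{\left(-898,1243 \right)} = \left(-1\right) 48 \cdot \frac{25}{4} = \left(-48\right) \frac{25}{4} = -300$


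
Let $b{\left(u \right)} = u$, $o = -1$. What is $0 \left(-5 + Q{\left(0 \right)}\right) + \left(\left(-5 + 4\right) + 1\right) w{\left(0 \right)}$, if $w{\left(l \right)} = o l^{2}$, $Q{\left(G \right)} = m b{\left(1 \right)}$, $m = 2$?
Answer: $0$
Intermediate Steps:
$Q{\left(G \right)} = 2$ ($Q{\left(G \right)} = 2 \cdot 1 = 2$)
$w{\left(l \right)} = - l^{2}$
$0 \left(-5 + Q{\left(0 \right)}\right) + \left(\left(-5 + 4\right) + 1\right) w{\left(0 \right)} = 0 \left(-5 + 2\right) + \left(\left(-5 + 4\right) + 1\right) \left(- 0^{2}\right) = 0 \left(-3\right) + \left(-1 + 1\right) \left(\left(-1\right) 0\right) = 0 + 0 \cdot 0 = 0 + 0 = 0$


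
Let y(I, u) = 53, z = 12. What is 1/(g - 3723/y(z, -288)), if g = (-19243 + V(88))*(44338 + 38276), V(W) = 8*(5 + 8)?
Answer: -53/83800919061 ≈ -6.3245e-10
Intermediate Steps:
V(W) = 104 (V(W) = 8*13 = 104)
g = -1581149346 (g = (-19243 + 104)*(44338 + 38276) = -19139*82614 = -1581149346)
1/(g - 3723/y(z, -288)) = 1/(-1581149346 - 3723/53) = 1/(-83800919061/53) = -53/83800919061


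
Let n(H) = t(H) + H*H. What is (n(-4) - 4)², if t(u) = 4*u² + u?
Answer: 5184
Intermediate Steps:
t(u) = u + 4*u²
n(H) = H² + H*(1 + 4*H) (n(H) = H*(1 + 4*H) + H*H = H*(1 + 4*H) + H² = H² + H*(1 + 4*H))
(n(-4) - 4)² = (-4*(1 + 5*(-4)) - 4)² = (-4*(1 - 20) - 4)² = (-4*(-19) - 4)² = (76 - 4)² = 72² = 5184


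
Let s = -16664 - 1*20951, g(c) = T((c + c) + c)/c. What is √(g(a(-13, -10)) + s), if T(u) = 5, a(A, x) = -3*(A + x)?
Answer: I*√179084670/69 ≈ 193.95*I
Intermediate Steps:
a(A, x) = -3*A - 3*x
g(c) = 5/c
s = -37615 (s = -16664 - 20951 = -37615)
√(g(a(-13, -10)) + s) = √(5/(-3*(-13) - 3*(-10)) - 37615) = √(5/(39 + 30) - 37615) = √(5/69 - 37615) = √(-2595430/69) = I*√179084670/69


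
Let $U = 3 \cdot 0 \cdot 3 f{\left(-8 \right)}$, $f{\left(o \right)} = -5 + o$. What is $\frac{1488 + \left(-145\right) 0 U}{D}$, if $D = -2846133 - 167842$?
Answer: $- \frac{48}{97225} \approx -0.0004937$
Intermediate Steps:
$D = -3013975$
$U = 0$ ($U = 3 \cdot 0 \cdot 3 \left(-5 - 8\right) = 0 \cdot 3 \left(-13\right) = 0 \left(-13\right) = 0$)
$\frac{1488 + \left(-145\right) 0 U}{D} = \frac{1488 + \left(-145\right) 0 \cdot 0}{-3013975} = \left(1488 + 0 \cdot 0\right) \left(- \frac{1}{3013975}\right) = \left(1488 + 0\right) \left(- \frac{1}{3013975}\right) = 1488 \left(- \frac{1}{3013975}\right) = - \frac{48}{97225}$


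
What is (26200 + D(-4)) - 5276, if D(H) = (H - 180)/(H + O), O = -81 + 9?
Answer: 397602/19 ≈ 20926.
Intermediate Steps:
O = -72
D(H) = (-180 + H)/(-72 + H) (D(H) = (H - 180)/(H - 72) = (-180 + H)/(-72 + H))
(26200 + D(-4)) - 5276 = (26200 + (-180 - 4)/(-72 - 4)) - 5276 = (26200 - 184/(-76)) - 5276 = (26200 - 1/76*(-184)) - 5276 = (26200 + 46/19) - 5276 = 497846/19 - 5276 = 397602/19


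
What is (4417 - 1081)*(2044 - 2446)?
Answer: -1341072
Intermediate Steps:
(4417 - 1081)*(2044 - 2446) = 3336*(-402) = -1341072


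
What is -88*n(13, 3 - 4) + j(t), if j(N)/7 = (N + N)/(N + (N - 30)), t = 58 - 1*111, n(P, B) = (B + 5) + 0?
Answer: -23565/68 ≈ -346.54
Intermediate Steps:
n(P, B) = 5 + B (n(P, B) = (5 + B) + 0 = 5 + B)
t = -53 (t = 58 - 111 = -53)
j(N) = 14*N/(-30 + 2*N) (j(N) = 7*((N + N)/(N + (N - 30))) = 7*((2*N)/(N + (-30 + N))) = 7*((2*N)/(-30 + 2*N)) = 7*(2*N/(-30 + 2*N)) = 14*N/(-30 + 2*N))
-88*n(13, 3 - 4) + j(t) = -88*(5 + (3 - 4)) + 7*(-53)/(-15 - 53) = -88*(5 - 1) + 7*(-53)/(-68) = -88*4 + 7*(-53)*(-1/68) = -352 + 371/68 = -23565/68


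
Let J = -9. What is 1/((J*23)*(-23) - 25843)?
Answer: -1/21082 ≈ -4.7434e-5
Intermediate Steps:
1/((J*23)*(-23) - 25843) = 1/(-9*23*(-23) - 25843) = 1/(-207*(-23) - 25843) = 1/(4761 - 25843) = 1/(-21082) = -1/21082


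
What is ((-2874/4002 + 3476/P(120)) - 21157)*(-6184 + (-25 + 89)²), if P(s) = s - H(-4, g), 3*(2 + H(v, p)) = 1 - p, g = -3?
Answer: 183659767200/4163 ≈ 4.4117e+7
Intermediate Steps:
H(v, p) = -5/3 - p/3 (H(v, p) = -2 + (1 - p)/3 = -2 + (⅓ - p/3) = -5/3 - p/3)
P(s) = ⅔ + s (P(s) = s - (-5/3 - ⅓*(-3)) = s - (-5/3 + 1) = s - 1*(-⅔) = s + ⅔ = ⅔ + s)
((-2874/4002 + 3476/P(120)) - 21157)*(-6184 + (-25 + 89)²) = ((-2874/4002 + 3476/(⅔ + 120)) - 21157)*(-6184 + (-25 + 89)²) = ((-2874*1/4002 + 3476/(362/3)) - 21157)*(-6184 + 64²) = ((-479/667 + 3476*(3/362)) - 21157)*(-6184 + 4096) = ((-479/667 + 5214/181) - 21157)*(-2088) = (3391039/120727 - 21157)*(-2088) = -2550830100/120727*(-2088) = 183659767200/4163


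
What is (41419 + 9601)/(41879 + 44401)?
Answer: 2551/4314 ≈ 0.59133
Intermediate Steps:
(41419 + 9601)/(41879 + 44401) = 51020/86280 = 51020*(1/86280) = 2551/4314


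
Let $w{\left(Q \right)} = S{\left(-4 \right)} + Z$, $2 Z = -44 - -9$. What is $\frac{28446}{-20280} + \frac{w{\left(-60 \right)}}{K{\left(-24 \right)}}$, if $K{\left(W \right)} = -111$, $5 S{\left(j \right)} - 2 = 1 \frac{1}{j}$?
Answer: $- \frac{117071}{93795} \approx -1.2482$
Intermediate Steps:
$S{\left(j \right)} = \frac{2}{5} + \frac{1}{5 j}$ ($S{\left(j \right)} = \frac{2}{5} + \frac{1 \frac{1}{j}}{5} = \frac{2}{5} + \frac{1}{5 j}$)
$Z = - \frac{35}{2}$ ($Z = \frac{-44 - -9}{2} = \frac{-44 + 9}{2} = \frac{1}{2} \left(-35\right) = - \frac{35}{2} \approx -17.5$)
$w{\left(Q \right)} = - \frac{343}{20}$ ($w{\left(Q \right)} = \frac{1 + 2 \left(-4\right)}{5 \left(-4\right)} - \frac{35}{2} = \frac{1}{5} \left(- \frac{1}{4}\right) \left(1 - 8\right) - \frac{35}{2} = \frac{1}{5} \left(- \frac{1}{4}\right) \left(-7\right) - \frac{35}{2} = \frac{7}{20} - \frac{35}{2} = - \frac{343}{20}$)
$\frac{28446}{-20280} + \frac{w{\left(-60 \right)}}{K{\left(-24 \right)}} = \frac{28446}{-20280} - \frac{343}{20 \left(-111\right)} = 28446 \left(- \frac{1}{20280}\right) - - \frac{343}{2220} = - \frac{4741}{3380} + \frac{343}{2220} = - \frac{117071}{93795}$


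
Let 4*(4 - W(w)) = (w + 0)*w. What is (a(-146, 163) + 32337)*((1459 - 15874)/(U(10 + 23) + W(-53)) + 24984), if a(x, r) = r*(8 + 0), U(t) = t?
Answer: 746158321948/887 ≈ 8.4122e+8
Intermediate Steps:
W(w) = 4 - w²/4 (W(w) = 4 - (w + 0)*w/4 = 4 - w*w/4 = 4 - w²/4)
a(x, r) = 8*r (a(x, r) = r*8 = 8*r)
(a(-146, 163) + 32337)*((1459 - 15874)/(U(10 + 23) + W(-53)) + 24984) = (8*163 + 32337)*((1459 - 15874)/((10 + 23) + (4 - ¼*(-53)²)) + 24984) = (1304 + 32337)*(-14415/(33 + (4 - ¼*2809)) + 24984) = 33641*(-14415/(33 + (4 - 2809/4)) + 24984) = 33641*(-14415/(33 - 2793/4) + 24984) = 33641*(-14415/(-2661/4) + 24984) = 33641*(-14415*(-4/2661) + 24984) = 33641*(19220/887 + 24984) = 33641*(22180028/887) = 746158321948/887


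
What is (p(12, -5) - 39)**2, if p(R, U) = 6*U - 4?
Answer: 5329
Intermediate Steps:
p(R, U) = -4 + 6*U
(p(12, -5) - 39)**2 = ((-4 + 6*(-5)) - 39)**2 = ((-4 - 30) - 39)**2 = (-34 - 39)**2 = (-73)**2 = 5329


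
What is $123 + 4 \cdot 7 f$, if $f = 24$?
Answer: $795$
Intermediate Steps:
$123 + 4 \cdot 7 f = 123 + 4 \cdot 7 \cdot 24 = 123 + 28 \cdot 24 = 123 + 672 = 795$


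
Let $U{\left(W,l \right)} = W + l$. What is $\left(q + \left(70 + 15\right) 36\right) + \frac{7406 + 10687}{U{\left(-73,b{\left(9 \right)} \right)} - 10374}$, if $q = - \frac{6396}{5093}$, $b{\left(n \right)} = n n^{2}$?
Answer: $\frac{151296644463}{49493774} \approx 3056.9$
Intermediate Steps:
$b{\left(n \right)} = n^{3}$
$q = - \frac{6396}{5093}$ ($q = \left(-6396\right) \frac{1}{5093} = - \frac{6396}{5093} \approx -1.2558$)
$\left(q + \left(70 + 15\right) 36\right) + \frac{7406 + 10687}{U{\left(-73,b{\left(9 \right)} \right)} - 10374} = \left(- \frac{6396}{5093} + \left(70 + 15\right) 36\right) + \frac{7406 + 10687}{\left(-73 + 9^{3}\right) - 10374} = \left(- \frac{6396}{5093} + 85 \cdot 36\right) + \frac{18093}{\left(-73 + 729\right) - 10374} = \left(- \frac{6396}{5093} + 3060\right) + \frac{18093}{656 - 10374} = \frac{15578184}{5093} + \frac{18093}{-9718} = \frac{15578184}{5093} + 18093 \left(- \frac{1}{9718}\right) = \frac{15578184}{5093} - \frac{18093}{9718} = \frac{151296644463}{49493774}$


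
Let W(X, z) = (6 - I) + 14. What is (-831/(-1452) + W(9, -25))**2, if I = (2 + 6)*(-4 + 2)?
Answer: 313325401/234256 ≈ 1337.5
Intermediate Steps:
I = -16 (I = 8*(-2) = -16)
W(X, z) = 36 (W(X, z) = (6 - 1*(-16)) + 14 = (6 + 16) + 14 = 22 + 14 = 36)
(-831/(-1452) + W(9, -25))**2 = (-831/(-1452) + 36)**2 = (-831*(-1/1452) + 36)**2 = (277/484 + 36)**2 = (17701/484)**2 = 313325401/234256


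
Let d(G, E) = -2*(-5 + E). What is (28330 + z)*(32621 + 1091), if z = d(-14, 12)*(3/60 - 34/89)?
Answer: 425071860472/445 ≈ 9.5522e+8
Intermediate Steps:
d(G, E) = 10 - 2*E
z = 4137/890 (z = (10 - 2*12)*(3/60 - 34/89) = (10 - 24)*(3*(1/60) - 34*1/89) = -14*(1/20 - 34/89) = -14*(-591/1780) = 4137/890 ≈ 4.6483)
(28330 + z)*(32621 + 1091) = (28330 + 4137/890)*(32621 + 1091) = (25217837/890)*33712 = 425071860472/445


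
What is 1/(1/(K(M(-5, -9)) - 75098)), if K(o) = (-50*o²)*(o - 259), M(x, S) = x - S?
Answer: 128902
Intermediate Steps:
K(o) = -50*o²*(-259 + o) (K(o) = (-50*o²)*(-259 + o) = -50*o²*(-259 + o))
1/(1/(K(M(-5, -9)) - 75098)) = 1/(1/(50*(-5 - 1*(-9))²*(259 - (-5 - 1*(-9))) - 75098)) = 1/(1/(50*(-5 + 9)²*(259 - (-5 + 9)) - 75098)) = 1/(1/(50*4²*(259 - 1*4) - 75098)) = 1/(1/(50*16*(259 - 4) - 75098)) = 1/(1/(50*16*255 - 75098)) = 1/(1/(204000 - 75098)) = 1/(1/128902) = 128902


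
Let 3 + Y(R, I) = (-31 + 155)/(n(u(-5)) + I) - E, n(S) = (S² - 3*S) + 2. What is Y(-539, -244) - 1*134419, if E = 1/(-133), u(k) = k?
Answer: -1805698871/13433 ≈ -1.3442e+5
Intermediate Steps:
n(S) = 2 + S² - 3*S
E = -1/133 ≈ -0.0075188
Y(R, I) = -398/133 + 124/(42 + I) (Y(R, I) = -3 + ((-31 + 155)/((2 + (-5)² - 3*(-5)) + I) - 1*(-1/133)) = -3 + (124/((2 + 25 + 15) + I) + 1/133) = -3 + (124/(42 + I) + 1/133) = -3 + (1/133 + 124/(42 + I)) = -398/133 + 124/(42 + I))
Y(-539, -244) - 1*134419 = 2*(-112 - 199*(-244))/(133*(42 - 244)) - 1*134419 = (2/133)*(-112 + 48556)/(-202) - 134419 = (2/133)*(-1/202)*48444 - 134419 = -48444/13433 - 134419 = -1805698871/13433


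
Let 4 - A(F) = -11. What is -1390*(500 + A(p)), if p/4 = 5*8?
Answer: -715850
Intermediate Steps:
p = 160 (p = 4*(5*8) = 4*40 = 160)
A(F) = 15 (A(F) = 4 - 1*(-11) = 4 + 11 = 15)
-1390*(500 + A(p)) = -1390*(500 + 15) = -1390*515 = -715850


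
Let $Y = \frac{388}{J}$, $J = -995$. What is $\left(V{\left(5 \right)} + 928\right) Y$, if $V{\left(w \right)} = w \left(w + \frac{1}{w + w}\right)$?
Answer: $- \frac{369958}{995} \approx -371.82$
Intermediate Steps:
$Y = - \frac{388}{995}$ ($Y = \frac{388}{-995} = 388 \left(- \frac{1}{995}\right) = - \frac{388}{995} \approx -0.38995$)
$V{\left(w \right)} = w \left(w + \frac{1}{2 w}\right)$
$\left(V{\left(5 \right)} + 928\right) Y = \left(\left(\frac{1}{2} + 5^{2}\right) + 928\right) \left(- \frac{388}{995}\right) = \left(\left(\frac{1}{2} + 25\right) + 928\right) \left(- \frac{388}{995}\right) = \left(\frac{51}{2} + 928\right) \left(- \frac{388}{995}\right) = \frac{1907}{2} \left(- \frac{388}{995}\right) = - \frac{369958}{995}$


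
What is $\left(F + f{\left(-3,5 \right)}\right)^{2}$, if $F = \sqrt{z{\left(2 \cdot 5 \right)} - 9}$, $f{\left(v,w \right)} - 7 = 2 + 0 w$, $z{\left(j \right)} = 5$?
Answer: $77 + 36 i \approx 77.0 + 36.0 i$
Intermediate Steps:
$f{\left(v,w \right)} = 9$ ($f{\left(v,w \right)} = 7 + \left(2 + 0 w\right) = 7 + \left(2 + 0\right) = 7 + 2 = 9$)
$F = 2 i$ ($F = \sqrt{5 - 9} = \sqrt{-4} = 2 i \approx 2.0 i$)
$\left(F + f{\left(-3,5 \right)}\right)^{2} = \left(2 i + 9\right)^{2} = \left(9 + 2 i\right)^{2}$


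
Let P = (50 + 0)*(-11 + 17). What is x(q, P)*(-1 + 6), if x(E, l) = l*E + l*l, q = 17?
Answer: 475500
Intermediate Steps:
P = 300 (P = 50*6 = 300)
x(E, l) = l² + E*l (x(E, l) = E*l + l² = l² + E*l)
x(q, P)*(-1 + 6) = (300*(17 + 300))*(-1 + 6) = (300*317)*5 = 95100*5 = 475500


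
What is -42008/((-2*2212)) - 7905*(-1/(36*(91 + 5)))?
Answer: 7506307/637056 ≈ 11.783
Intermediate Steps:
-42008/((-2*2212)) - 7905*(-1/(36*(91 + 5))) = -42008/(-4424) - 7905/(96*(-36)) = -42008*(-1/4424) - 7905/(-3456) = 5251/553 - 7905*(-1/3456) = 5251/553 + 2635/1152 = 7506307/637056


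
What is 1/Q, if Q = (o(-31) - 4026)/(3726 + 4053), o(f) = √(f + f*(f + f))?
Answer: -513414/265685 - 7779*√1891/16206785 ≈ -1.9533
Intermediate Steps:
o(f) = √(f + 2*f²) (o(f) = √(f + f*(2*f)) = √(f + 2*f²))
Q = -1342/2593 + √1891/7779 (Q = (√(-31*(1 + 2*(-31))) - 4026)/(3726 + 4053) = (√(-31*(1 - 62)) - 4026)/7779 = (√(-31*(-61)) - 4026)*(1/7779) = (√1891 - 4026)*(1/7779) = (-4026 + √1891)*(1/7779) = -1342/2593 + √1891/7779 ≈ -0.51196)
1/Q = 1/(-1342/2593 + √1891/7779)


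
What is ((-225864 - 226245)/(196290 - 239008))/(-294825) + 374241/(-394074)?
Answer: -130930401274456/137863880962275 ≈ -0.94971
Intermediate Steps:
((-225864 - 226245)/(196290 - 239008))/(-294825) + 374241/(-394074) = -452109/(-42718)*(-1/294825) + 374241*(-1/394074) = -452109*(-1/42718)*(-1/294825) - 124747/131358 = (452109/42718)*(-1/294825) - 124747/131358 = -150703/4198111450 - 124747/131358 = -130930401274456/137863880962275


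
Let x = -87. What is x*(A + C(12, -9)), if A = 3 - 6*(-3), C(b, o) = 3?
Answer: -2088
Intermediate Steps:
A = 21 (A = 3 + 18 = 21)
x*(A + C(12, -9)) = -87*(21 + 3) = -87*24 = -2088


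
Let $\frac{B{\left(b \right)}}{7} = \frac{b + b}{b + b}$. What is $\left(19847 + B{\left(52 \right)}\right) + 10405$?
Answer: $30259$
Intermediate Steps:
$B{\left(b \right)} = 7$ ($B{\left(b \right)} = 7 \frac{b + b}{b + b} = 7 \frac{2 b}{2 b} = 7 \cdot 2 b \frac{1}{2 b} = 7 \cdot 1 = 7$)
$\left(19847 + B{\left(52 \right)}\right) + 10405 = \left(19847 + 7\right) + 10405 = 19854 + 10405 = 30259$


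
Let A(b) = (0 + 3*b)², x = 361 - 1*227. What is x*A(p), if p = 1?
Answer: 1206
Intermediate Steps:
x = 134 (x = 361 - 227 = 134)
A(b) = 9*b² (A(b) = (3*b)² = 9*b²)
x*A(p) = 134*(9*1²) = 134*(9*1) = 134*9 = 1206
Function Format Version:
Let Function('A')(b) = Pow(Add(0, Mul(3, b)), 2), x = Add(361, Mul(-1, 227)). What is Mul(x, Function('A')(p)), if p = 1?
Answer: 1206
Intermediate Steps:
x = 134 (x = Add(361, -227) = 134)
Function('A')(b) = Mul(9, Pow(b, 2)) (Function('A')(b) = Pow(Mul(3, b), 2) = Mul(9, Pow(b, 2)))
Mul(x, Function('A')(p)) = Mul(134, Mul(9, Pow(1, 2))) = Mul(134, Mul(9, 1)) = Mul(134, 9) = 1206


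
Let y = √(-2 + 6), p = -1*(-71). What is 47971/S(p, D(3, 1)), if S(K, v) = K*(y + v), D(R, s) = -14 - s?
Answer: -47971/923 ≈ -51.973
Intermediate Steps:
p = 71
y = 2 (y = √4 = 2)
S(K, v) = K*(2 + v)
47971/S(p, D(3, 1)) = 47971/((71*(2 + (-14 - 1*1)))) = 47971/((71*(2 + (-14 - 1)))) = 47971/((71*(2 - 15))) = 47971/((71*(-13))) = 47971/(-923) = 47971*(-1/923) = -47971/923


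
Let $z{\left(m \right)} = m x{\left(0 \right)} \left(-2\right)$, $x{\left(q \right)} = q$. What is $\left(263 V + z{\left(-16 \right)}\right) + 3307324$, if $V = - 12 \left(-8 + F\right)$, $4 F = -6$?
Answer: $3337306$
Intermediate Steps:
$F = - \frac{3}{2}$ ($F = \frac{1}{4} \left(-6\right) = - \frac{3}{2} \approx -1.5$)
$z{\left(m \right)} = 0$ ($z{\left(m \right)} = m 0 \left(-2\right) = 0 \left(-2\right) = 0$)
$V = 114$ ($V = - 12 \left(-8 - \frac{3}{2}\right) = \left(-12\right) \left(- \frac{19}{2}\right) = 114$)
$\left(263 V + z{\left(-16 \right)}\right) + 3307324 = \left(263 \cdot 114 + 0\right) + 3307324 = \left(29982 + 0\right) + 3307324 = 29982 + 3307324 = 3337306$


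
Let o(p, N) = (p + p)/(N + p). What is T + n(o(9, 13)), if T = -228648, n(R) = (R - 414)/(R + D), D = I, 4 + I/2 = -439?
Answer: -2226341031/9737 ≈ -2.2865e+5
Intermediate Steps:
I = -886 (I = -8 + 2*(-439) = -8 - 878 = -886)
D = -886
o(p, N) = 2*p/(N + p) (o(p, N) = (2*p)/(N + p) = 2*p/(N + p))
n(R) = (-414 + R)/(-886 + R) (n(R) = (R - 414)/(R - 886) = (-414 + R)/(-886 + R))
T + n(o(9, 13)) = -228648 + (-414 + 2*9/(13 + 9))/(-886 + 2*9/(13 + 9)) = -228648 + (-414 + 2*9/22)/(-886 + 2*9/22) = -228648 + (-414 + 2*9*(1/22))/(-886 + 2*9*(1/22)) = -228648 + (-414 + 9/11)/(-886 + 9/11) = -228648 - 4545/11/(-9737/11) = -228648 - 11/9737*(-4545/11) = -228648 + 4545/9737 = -2226341031/9737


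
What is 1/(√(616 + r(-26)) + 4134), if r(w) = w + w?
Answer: 689/2848232 - √141/8544696 ≈ 0.00024051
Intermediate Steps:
r(w) = 2*w
1/(√(616 + r(-26)) + 4134) = 1/(√(616 + 2*(-26)) + 4134) = 1/(√(616 - 52) + 4134) = 1/(√564 + 4134) = 1/(2*√141 + 4134) = 1/(4134 + 2*√141)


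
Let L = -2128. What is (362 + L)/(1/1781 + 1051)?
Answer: -1572623/935916 ≈ -1.6803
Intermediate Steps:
(362 + L)/(1/1781 + 1051) = (362 - 2128)/(1/1781 + 1051) = -1766/(1/1781 + 1051) = -1766/1871832/1781 = -1766*1781/1871832 = -1572623/935916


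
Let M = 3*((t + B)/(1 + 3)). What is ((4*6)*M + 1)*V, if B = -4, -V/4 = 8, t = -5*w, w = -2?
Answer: -3488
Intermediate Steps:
t = 10 (t = -5*(-2) = 10)
V = -32 (V = -4*8 = -32)
M = 9/2 (M = 3*((10 - 4)/(1 + 3)) = 3*(6/4) = 3*(6*(¼)) = 3*(3/2) = 9/2 ≈ 4.5000)
((4*6)*M + 1)*V = ((4*6)*(9/2) + 1)*(-32) = (24*(9/2) + 1)*(-32) = (108 + 1)*(-32) = 109*(-32) = -3488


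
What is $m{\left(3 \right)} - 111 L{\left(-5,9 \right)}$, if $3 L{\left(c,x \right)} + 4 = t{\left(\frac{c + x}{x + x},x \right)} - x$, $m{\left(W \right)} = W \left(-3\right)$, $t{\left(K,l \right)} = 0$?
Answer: $472$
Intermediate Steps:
$m{\left(W \right)} = - 3 W$
$L{\left(c,x \right)} = - \frac{4}{3} - \frac{x}{3}$ ($L{\left(c,x \right)} = - \frac{4}{3} + \frac{0 - x}{3} = - \frac{4}{3} + \frac{\left(-1\right) x}{3} = - \frac{4}{3} - \frac{x}{3}$)
$m{\left(3 \right)} - 111 L{\left(-5,9 \right)} = \left(-3\right) 3 - 111 \left(- \frac{4}{3} - 3\right) = -9 - 111 \left(- \frac{4}{3} - 3\right) = -9 - -481 = -9 + 481 = 472$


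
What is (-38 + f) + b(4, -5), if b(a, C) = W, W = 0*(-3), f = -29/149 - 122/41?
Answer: -251509/6109 ≈ -41.170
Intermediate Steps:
f = -19367/6109 (f = -29*1/149 - 122*1/41 = -29/149 - 122/41 = -19367/6109 ≈ -3.1702)
W = 0
b(a, C) = 0
(-38 + f) + b(4, -5) = (-38 - 19367/6109) + 0 = -251509/6109 + 0 = -251509/6109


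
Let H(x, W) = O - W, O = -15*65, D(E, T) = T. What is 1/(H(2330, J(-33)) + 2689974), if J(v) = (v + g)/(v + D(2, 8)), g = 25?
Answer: 25/67224967 ≈ 3.7189e-7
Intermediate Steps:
O = -975
J(v) = (25 + v)/(8 + v) (J(v) = (v + 25)/(v + 8) = (25 + v)/(8 + v))
H(x, W) = -975 - W
1/(H(2330, J(-33)) + 2689974) = 1/((-975 - (25 - 33)/(8 - 33)) + 2689974) = 1/((-975 - (-8)/(-25)) + 2689974) = 1/((-975 - (-1)*(-8)/25) + 2689974) = 1/((-975 - 1*8/25) + 2689974) = 1/((-975 - 8/25) + 2689974) = 1/(-24383/25 + 2689974) = 1/(67224967/25) = 25/67224967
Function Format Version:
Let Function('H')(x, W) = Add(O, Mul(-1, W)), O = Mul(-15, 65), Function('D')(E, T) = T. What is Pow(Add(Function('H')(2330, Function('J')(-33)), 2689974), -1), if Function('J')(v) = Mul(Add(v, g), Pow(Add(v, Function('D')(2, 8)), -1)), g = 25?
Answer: Rational(25, 67224967) ≈ 3.7189e-7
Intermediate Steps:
O = -975
Function('J')(v) = Mul(Pow(Add(8, v), -1), Add(25, v)) (Function('J')(v) = Mul(Add(v, 25), Pow(Add(v, 8), -1)) = Mul(Add(25, v), Pow(Add(8, v), -1)) = Mul(Pow(Add(8, v), -1), Add(25, v)))
Function('H')(x, W) = Add(-975, Mul(-1, W))
Pow(Add(Function('H')(2330, Function('J')(-33)), 2689974), -1) = Pow(Add(Add(-975, Mul(-1, Mul(Pow(Add(8, -33), -1), Add(25, -33)))), 2689974), -1) = Pow(Add(Add(-975, Mul(-1, Mul(Pow(-25, -1), -8))), 2689974), -1) = Pow(Add(Add(-975, Mul(-1, Mul(Rational(-1, 25), -8))), 2689974), -1) = Pow(Add(Add(-975, Mul(-1, Rational(8, 25))), 2689974), -1) = Pow(Add(Add(-975, Rational(-8, 25)), 2689974), -1) = Pow(Add(Rational(-24383, 25), 2689974), -1) = Pow(Rational(67224967, 25), -1) = Rational(25, 67224967)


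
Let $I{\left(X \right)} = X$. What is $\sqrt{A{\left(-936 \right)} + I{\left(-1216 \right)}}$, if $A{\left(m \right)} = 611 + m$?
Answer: $i \sqrt{1541} \approx 39.256 i$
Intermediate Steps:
$\sqrt{A{\left(-936 \right)} + I{\left(-1216 \right)}} = \sqrt{\left(611 - 936\right) - 1216} = \sqrt{-325 - 1216} = \sqrt{-1541} = i \sqrt{1541}$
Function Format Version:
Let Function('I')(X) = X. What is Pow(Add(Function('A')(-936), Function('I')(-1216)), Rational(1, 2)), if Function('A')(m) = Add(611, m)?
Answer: Mul(I, Pow(1541, Rational(1, 2))) ≈ Mul(39.256, I)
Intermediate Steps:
Pow(Add(Function('A')(-936), Function('I')(-1216)), Rational(1, 2)) = Pow(Add(Add(611, -936), -1216), Rational(1, 2)) = Pow(Add(-325, -1216), Rational(1, 2)) = Pow(-1541, Rational(1, 2)) = Mul(I, Pow(1541, Rational(1, 2)))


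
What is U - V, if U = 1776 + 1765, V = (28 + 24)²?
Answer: 837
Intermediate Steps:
V = 2704 (V = 52² = 2704)
U = 3541
U - V = 3541 - 1*2704 = 3541 - 2704 = 837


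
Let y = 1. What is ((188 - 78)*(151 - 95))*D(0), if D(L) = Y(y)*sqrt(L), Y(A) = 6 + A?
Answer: 0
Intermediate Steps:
D(L) = 7*sqrt(L) (D(L) = (6 + 1)*sqrt(L) = 7*sqrt(L))
((188 - 78)*(151 - 95))*D(0) = ((188 - 78)*(151 - 95))*(7*sqrt(0)) = (110*56)*(7*0) = 6160*0 = 0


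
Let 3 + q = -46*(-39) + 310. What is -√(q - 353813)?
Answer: -4*I*√21982 ≈ -593.05*I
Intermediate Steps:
q = 2101 (q = -3 + (-46*(-39) + 310) = -3 + (1794 + 310) = -3 + 2104 = 2101)
-√(q - 353813) = -√(2101 - 353813) = -√(-351712) = -4*I*√21982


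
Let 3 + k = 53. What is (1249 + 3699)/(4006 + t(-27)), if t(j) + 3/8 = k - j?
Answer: 39584/32661 ≈ 1.2120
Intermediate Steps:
k = 50 (k = -3 + 53 = 50)
t(j) = 397/8 - j (t(j) = -3/8 + (50 - j) = 397/8 - j)
(1249 + 3699)/(4006 + t(-27)) = (1249 + 3699)/(4006 + (397/8 - 1*(-27))) = 4948/(4006 + (397/8 + 27)) = 4948/(4006 + 613/8) = 4948/(32661/8) = 4948*(8/32661) = 39584/32661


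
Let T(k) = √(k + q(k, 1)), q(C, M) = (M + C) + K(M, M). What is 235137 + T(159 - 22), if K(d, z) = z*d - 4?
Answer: 235137 + 4*√17 ≈ 2.3515e+5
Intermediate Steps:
K(d, z) = -4 + d*z (K(d, z) = d*z - 4 = -4 + d*z)
q(C, M) = -4 + C + M + M² (q(C, M) = (M + C) + (-4 + M*M) = (C + M) + (-4 + M²) = -4 + C + M + M²)
T(k) = √(-2 + 2*k) (T(k) = √(k + (-4 + k + 1 + 1²)) = √(k + (-4 + k + 1 + 1)) = √(k + (-2 + k)) = √(-2 + 2*k))
235137 + T(159 - 22) = 235137 + √(-2 + 2*(159 - 22)) = 235137 + √(-2 + 2*137) = 235137 + √(-2 + 274) = 235137 + √272 = 235137 + 4*√17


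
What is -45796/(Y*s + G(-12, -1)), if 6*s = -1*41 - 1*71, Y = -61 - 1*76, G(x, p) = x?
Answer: -34347/1909 ≈ -17.992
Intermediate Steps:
Y = -137 (Y = -61 - 76 = -137)
s = -56/3 (s = (-1*41 - 1*71)/6 = (-41 - 71)/6 = (1/6)*(-112) = -56/3 ≈ -18.667)
-45796/(Y*s + G(-12, -1)) = -45796/(-137*(-56/3) - 12) = -45796/(7672/3 - 12) = -45796/7636/3 = -45796*3/7636 = -34347/1909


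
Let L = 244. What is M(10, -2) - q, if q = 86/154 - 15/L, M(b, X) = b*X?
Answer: -385097/18788 ≈ -20.497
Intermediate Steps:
M(b, X) = X*b
q = 9337/18788 (q = 86/154 - 15/244 = 86*(1/154) - 15*1/244 = 43/77 - 15/244 = 9337/18788 ≈ 0.49697)
M(10, -2) - q = -2*10 - 1*9337/18788 = -20 - 9337/18788 = -385097/18788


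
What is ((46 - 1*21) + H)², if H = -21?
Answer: 16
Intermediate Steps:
((46 - 1*21) + H)² = ((46 - 1*21) - 21)² = ((46 - 21) - 21)² = (25 - 21)² = 4² = 16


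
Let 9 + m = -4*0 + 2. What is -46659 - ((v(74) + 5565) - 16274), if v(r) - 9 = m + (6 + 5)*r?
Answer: -36766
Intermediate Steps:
m = -7 (m = -9 + (-4*0 + 2) = -9 + (0 + 2) = -9 + 2 = -7)
v(r) = 2 + 11*r (v(r) = 9 + (-7 + (6 + 5)*r) = 9 + (-7 + 11*r) = 2 + 11*r)
-46659 - ((v(74) + 5565) - 16274) = -46659 - (((2 + 11*74) + 5565) - 16274) = -46659 - (((2 + 814) + 5565) - 16274) = -46659 - ((816 + 5565) - 16274) = -46659 - (6381 - 16274) = -46659 - 1*(-9893) = -46659 + 9893 = -36766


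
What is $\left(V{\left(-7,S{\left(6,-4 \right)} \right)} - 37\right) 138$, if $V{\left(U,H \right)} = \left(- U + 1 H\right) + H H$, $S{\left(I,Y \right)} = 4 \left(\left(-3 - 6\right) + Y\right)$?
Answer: $361836$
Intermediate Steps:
$S{\left(I,Y \right)} = -36 + 4 Y$ ($S{\left(I,Y \right)} = 4 \left(\left(-3 - 6\right) + Y\right) = 4 \left(-9 + Y\right) = -36 + 4 Y$)
$V{\left(U,H \right)} = H + H^{2} - U$ ($V{\left(U,H \right)} = \left(- U + H\right) + H^{2} = \left(H - U\right) + H^{2} = H + H^{2} - U$)
$\left(V{\left(-7,S{\left(6,-4 \right)} \right)} - 37\right) 138 = \left(\left(\left(-36 + 4 \left(-4\right)\right) + \left(-36 + 4 \left(-4\right)\right)^{2} - -7\right) - 37\right) 138 = \left(\left(\left(-36 - 16\right) + \left(-36 - 16\right)^{2} + 7\right) - 37\right) 138 = \left(\left(-52 + \left(-52\right)^{2} + 7\right) - 37\right) 138 = \left(\left(-52 + 2704 + 7\right) - 37\right) 138 = \left(2659 - 37\right) 138 = 2622 \cdot 138 = 361836$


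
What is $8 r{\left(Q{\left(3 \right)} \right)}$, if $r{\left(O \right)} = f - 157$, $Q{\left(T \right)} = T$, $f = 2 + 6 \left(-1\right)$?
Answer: $-1288$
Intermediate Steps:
$f = -4$ ($f = 2 - 6 = -4$)
$r{\left(O \right)} = -161$ ($r{\left(O \right)} = -4 - 157 = -161$)
$8 r{\left(Q{\left(3 \right)} \right)} = 8 \left(-161\right) = -1288$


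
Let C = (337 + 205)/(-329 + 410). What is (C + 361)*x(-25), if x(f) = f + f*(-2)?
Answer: 744575/81 ≈ 9192.3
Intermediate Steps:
x(f) = -f (x(f) = f - 2*f = -f)
C = 542/81 ≈ 6.6914
(C + 361)*x(-25) = (542/81 + 361)*(-1*(-25)) = (29783/81)*25 = 744575/81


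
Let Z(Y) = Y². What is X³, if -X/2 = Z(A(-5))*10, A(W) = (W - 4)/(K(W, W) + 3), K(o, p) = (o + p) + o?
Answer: -91125/64 ≈ -1423.8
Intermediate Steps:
K(o, p) = p + 2*o
A(W) = (-4 + W)/(3 + 3*W) (A(W) = (W - 4)/((W + 2*W) + 3) = (-4 + W)/(3*W + 3) = (-4 + W)/(3 + 3*W))
X = -45/4 (X = -2*((-4 - 5)/(3*(1 - 5)))²*10 = -2*((⅓)*(-9)/(-4))²*10 = -2*((⅓)*(-¼)*(-9))²*10 = -2*(¾)²*10 = -9*10/8 = -2*45/8 = -45/4 ≈ -11.250)
X³ = (-45/4)³ = -91125/64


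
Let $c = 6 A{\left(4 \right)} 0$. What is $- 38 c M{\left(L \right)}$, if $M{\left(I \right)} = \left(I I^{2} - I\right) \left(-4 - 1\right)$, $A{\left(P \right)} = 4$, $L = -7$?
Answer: $0$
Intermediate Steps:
$M{\left(I \right)} = - 5 I^{3} + 5 I$ ($M{\left(I \right)} = \left(I^{3} - I\right) \left(-5\right) = - 5 I^{3} + 5 I$)
$c = 0$ ($c = 6 \cdot 4 \cdot 0 = 24 \cdot 0 = 0$)
$- 38 c M{\left(L \right)} = \left(-38\right) 0 \cdot 5 \left(-7\right) \left(1 - \left(-7\right)^{2}\right) = 0 \cdot 5 \left(-7\right) \left(1 - 49\right) = 0 \cdot 5 \left(-7\right) \left(-48\right) = 0 \cdot 1680 = 0$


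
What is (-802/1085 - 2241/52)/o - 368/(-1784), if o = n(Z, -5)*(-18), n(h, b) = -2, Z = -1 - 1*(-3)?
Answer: -458089627/452939760 ≈ -1.0114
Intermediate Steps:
Z = 2 (Z = -1 + 3 = 2)
o = 36 (o = -2*(-18) = 36)
(-802/1085 - 2241/52)/o - 368/(-1784) = (-802/1085 - 2241/52)/36 - 368/(-1784) = (-802*1/1085 - 2241*1/52)*(1/36) - 368*(-1/1784) = (-802/1085 - 2241/52)*(1/36) + 46/223 = -2473189/56420*1/36 + 46/223 = -2473189/2031120 + 46/223 = -458089627/452939760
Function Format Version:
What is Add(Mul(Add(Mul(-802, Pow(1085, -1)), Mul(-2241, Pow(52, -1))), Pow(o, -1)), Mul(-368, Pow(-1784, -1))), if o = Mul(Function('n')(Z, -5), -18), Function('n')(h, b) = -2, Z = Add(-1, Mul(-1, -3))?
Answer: Rational(-458089627, 452939760) ≈ -1.0114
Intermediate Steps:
Z = 2 (Z = Add(-1, 3) = 2)
o = 36 (o = Mul(-2, -18) = 36)
Add(Mul(Add(Mul(-802, Pow(1085, -1)), Mul(-2241, Pow(52, -1))), Pow(o, -1)), Mul(-368, Pow(-1784, -1))) = Add(Mul(Add(Mul(-802, Pow(1085, -1)), Mul(-2241, Pow(52, -1))), Pow(36, -1)), Mul(-368, Pow(-1784, -1))) = Add(Mul(Add(Mul(-802, Rational(1, 1085)), Mul(-2241, Rational(1, 52))), Rational(1, 36)), Mul(-368, Rational(-1, 1784))) = Add(Mul(Add(Rational(-802, 1085), Rational(-2241, 52)), Rational(1, 36)), Rational(46, 223)) = Add(Mul(Rational(-2473189, 56420), Rational(1, 36)), Rational(46, 223)) = Add(Rational(-2473189, 2031120), Rational(46, 223)) = Rational(-458089627, 452939760)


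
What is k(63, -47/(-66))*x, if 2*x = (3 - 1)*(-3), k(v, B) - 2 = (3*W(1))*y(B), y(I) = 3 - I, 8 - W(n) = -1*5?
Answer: -6021/22 ≈ -273.68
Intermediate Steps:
W(n) = 13 (W(n) = 8 - (-1)*5 = 8 - 1*(-5) = 8 + 5 = 13)
k(v, B) = 119 - 39*B (k(v, B) = 2 + (3*13)*(3 - B) = 2 + 39*(3 - B) = 2 + (117 - 39*B) = 119 - 39*B)
x = -3 (x = ((3 - 1)*(-3))/2 = (2*(-3))/2 = (½)*(-6) = -3)
k(63, -47/(-66))*x = (119 - (-1833)/(-66))*(-3) = (119 - (-1833)*(-1)/66)*(-3) = (119 - 39*47/66)*(-3) = (119 - 611/22)*(-3) = (2007/22)*(-3) = -6021/22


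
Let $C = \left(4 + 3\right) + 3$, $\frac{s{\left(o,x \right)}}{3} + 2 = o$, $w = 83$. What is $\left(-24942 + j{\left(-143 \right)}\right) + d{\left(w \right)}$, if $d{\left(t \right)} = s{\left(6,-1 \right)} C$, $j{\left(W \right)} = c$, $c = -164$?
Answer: $-24986$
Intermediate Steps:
$j{\left(W \right)} = -164$
$s{\left(o,x \right)} = -6 + 3 o$
$C = 10$ ($C = 7 + 3 = 10$)
$d{\left(t \right)} = 120$ ($d{\left(t \right)} = \left(-6 + 3 \cdot 6\right) 10 = \left(-6 + 18\right) 10 = 12 \cdot 10 = 120$)
$\left(-24942 + j{\left(-143 \right)}\right) + d{\left(w \right)} = \left(-24942 - 164\right) + 120 = -25106 + 120 = -24986$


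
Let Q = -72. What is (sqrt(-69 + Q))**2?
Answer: -141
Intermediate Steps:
(sqrt(-69 + Q))**2 = (sqrt(-69 - 72))**2 = (sqrt(-141))**2 = (I*sqrt(141))**2 = -141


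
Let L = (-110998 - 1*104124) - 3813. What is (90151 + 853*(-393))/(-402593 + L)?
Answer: 122539/310764 ≈ 0.39432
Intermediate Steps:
L = -218935 (L = (-110998 - 104124) - 3813 = -215122 - 3813 = -218935)
(90151 + 853*(-393))/(-402593 + L) = (90151 + 853*(-393))/(-402593 - 218935) = (90151 - 335229)/(-621528) = -245078*(-1/621528) = 122539/310764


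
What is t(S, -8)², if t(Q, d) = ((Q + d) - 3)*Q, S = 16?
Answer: 6400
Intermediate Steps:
t(Q, d) = Q*(-3 + Q + d) (t(Q, d) = (-3 + Q + d)*Q = Q*(-3 + Q + d))
t(S, -8)² = (16*(-3 + 16 - 8))² = (16*5)² = 80² = 6400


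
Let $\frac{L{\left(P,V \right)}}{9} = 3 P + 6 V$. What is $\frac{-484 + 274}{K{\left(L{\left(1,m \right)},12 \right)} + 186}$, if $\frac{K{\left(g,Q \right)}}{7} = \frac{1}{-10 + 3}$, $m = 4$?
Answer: $- \frac{42}{37} \approx -1.1351$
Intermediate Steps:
$L{\left(P,V \right)} = 27 P + 54 V$ ($L{\left(P,V \right)} = 9 \left(3 P + 6 V\right) = 27 P + 54 V$)
$K{\left(g,Q \right)} = -1$ ($K{\left(g,Q \right)} = \frac{7}{-10 + 3} = \frac{7}{-7} = 7 \left(- \frac{1}{7}\right) = -1$)
$\frac{-484 + 274}{K{\left(L{\left(1,m \right)},12 \right)} + 186} = \frac{-484 + 274}{-1 + 186} = - \frac{210}{185} = \left(-210\right) \frac{1}{185} = - \frac{42}{37}$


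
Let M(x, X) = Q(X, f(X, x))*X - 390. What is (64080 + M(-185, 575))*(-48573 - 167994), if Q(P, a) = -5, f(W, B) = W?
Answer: -13170522105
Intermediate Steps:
M(x, X) = -390 - 5*X (M(x, X) = -5*X - 390 = -390 - 5*X)
(64080 + M(-185, 575))*(-48573 - 167994) = (64080 + (-390 - 5*575))*(-48573 - 167994) = (64080 + (-390 - 2875))*(-216567) = (64080 - 3265)*(-216567) = 60815*(-216567) = -13170522105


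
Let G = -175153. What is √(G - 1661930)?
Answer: I*√1837083 ≈ 1355.4*I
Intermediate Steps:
√(G - 1661930) = √(-175153 - 1661930) = √(-1837083) = I*√1837083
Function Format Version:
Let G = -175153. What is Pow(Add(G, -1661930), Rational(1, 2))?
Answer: Mul(I, Pow(1837083, Rational(1, 2))) ≈ Mul(1355.4, I)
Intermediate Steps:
Pow(Add(G, -1661930), Rational(1, 2)) = Pow(Add(-175153, -1661930), Rational(1, 2)) = Pow(-1837083, Rational(1, 2)) = Mul(I, Pow(1837083, Rational(1, 2)))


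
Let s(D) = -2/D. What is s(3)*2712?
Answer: -1808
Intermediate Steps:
s(3)*2712 = -2/3*2712 = -2*⅓*2712 = -⅔*2712 = -1808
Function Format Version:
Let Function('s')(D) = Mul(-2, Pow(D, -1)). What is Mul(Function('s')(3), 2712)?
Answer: -1808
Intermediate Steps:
Mul(Function('s')(3), 2712) = Mul(Mul(-2, Pow(3, -1)), 2712) = Mul(Mul(-2, Rational(1, 3)), 2712) = Mul(Rational(-2, 3), 2712) = -1808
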